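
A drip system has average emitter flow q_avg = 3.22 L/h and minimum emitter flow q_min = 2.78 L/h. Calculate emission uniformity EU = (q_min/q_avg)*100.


EU = (q_min/q_avg)*100 = (2.78/3.22)*100 = 86.3354%

86.3354 %


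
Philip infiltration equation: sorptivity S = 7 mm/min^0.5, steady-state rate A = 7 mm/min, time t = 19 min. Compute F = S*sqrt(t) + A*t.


F = S*sqrt(t) + A*t
F = 7*sqrt(19) + 7*19
F = 7*4.358899 + 133

163.5123 mm


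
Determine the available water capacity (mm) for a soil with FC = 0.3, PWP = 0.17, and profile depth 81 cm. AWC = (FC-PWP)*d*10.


AWC = (FC - PWP) * d * 10
AWC = (0.3 - 0.17) * 81 * 10
AWC = 0.1300 * 81 * 10

105.3000 mm


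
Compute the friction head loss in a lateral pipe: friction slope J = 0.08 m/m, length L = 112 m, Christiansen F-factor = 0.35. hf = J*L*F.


hf = J * L * F = 0.08 * 112 * 0.35 = 3.1360 m

3.1360 m


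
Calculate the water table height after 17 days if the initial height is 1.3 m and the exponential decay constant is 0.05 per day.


m = m0 * exp(-k*t)
m = 1.3 * exp(-0.05 * 17)
m = 1.3 * exp(-0.8500)

0.5556 m


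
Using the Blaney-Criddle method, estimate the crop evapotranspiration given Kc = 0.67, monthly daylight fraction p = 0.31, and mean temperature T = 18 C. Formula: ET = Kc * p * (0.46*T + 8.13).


ET = Kc * p * (0.46*T + 8.13)
ET = 0.67 * 0.31 * (0.46*18 + 8.13)
ET = 0.67 * 0.31 * 16.4100

3.4084 mm/day


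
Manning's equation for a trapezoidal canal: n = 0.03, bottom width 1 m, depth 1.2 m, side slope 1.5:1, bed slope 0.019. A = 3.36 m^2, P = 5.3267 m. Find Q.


R = A/P = 3.36/5.3267 = 0.630785
Q = (1/0.03) * 3.36 * 0.630785^(2/3) * 0.019^0.5

11.3549 m^3/s


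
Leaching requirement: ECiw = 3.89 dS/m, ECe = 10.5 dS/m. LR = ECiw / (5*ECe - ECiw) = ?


LR = ECiw / (5*ECe - ECiw)
LR = 3.89 / (5*10.5 - 3.89)
LR = 3.89 / 48.6100

0.0800


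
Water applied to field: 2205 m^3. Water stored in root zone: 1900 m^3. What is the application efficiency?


Ea = V_root / V_field * 100 = 1900 / 2205 * 100 = 86.1678%

86.1678 %


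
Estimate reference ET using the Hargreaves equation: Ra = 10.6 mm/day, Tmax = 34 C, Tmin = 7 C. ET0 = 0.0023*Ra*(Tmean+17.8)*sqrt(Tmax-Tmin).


Tmean = (Tmax + Tmin)/2 = (34 + 7)/2 = 20.5
ET0 = 0.0023 * 10.6 * (20.5 + 17.8) * sqrt(34 - 7)
ET0 = 0.0023 * 10.6 * 38.3 * 5.196152

4.8519 mm/day


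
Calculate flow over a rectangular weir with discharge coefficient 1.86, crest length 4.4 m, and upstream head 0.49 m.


Q = C * L * H^(3/2) = 1.86 * 4.4 * 0.49^1.5 = 1.86 * 4.4 * 0.343000

2.8071 m^3/s


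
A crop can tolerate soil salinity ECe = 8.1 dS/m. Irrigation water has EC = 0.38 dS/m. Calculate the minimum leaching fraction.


LR = ECiw / (5*ECe - ECiw)
LR = 0.38 / (5*8.1 - 0.38)
LR = 0.38 / 40.1200

0.0095


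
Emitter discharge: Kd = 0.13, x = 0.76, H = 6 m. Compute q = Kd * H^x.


q = Kd * H^x = 0.13 * 6^0.76 = 0.13 * 3.902968

0.5074 L/h


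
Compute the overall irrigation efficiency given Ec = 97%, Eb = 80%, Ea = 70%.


Ec = 0.97, Eb = 0.8, Ea = 0.7
E = 0.97 * 0.8 * 0.7 * 100 = 54.3200%

54.3200 %


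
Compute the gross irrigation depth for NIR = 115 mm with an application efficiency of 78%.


Ea = 78% = 0.78
GID = NIR / Ea = 115 / 0.78 = 147.4359 mm

147.4359 mm


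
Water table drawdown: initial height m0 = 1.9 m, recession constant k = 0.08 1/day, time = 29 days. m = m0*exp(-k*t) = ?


m = m0 * exp(-k*t)
m = 1.9 * exp(-0.08 * 29)
m = 1.9 * exp(-2.3200)

0.1867 m


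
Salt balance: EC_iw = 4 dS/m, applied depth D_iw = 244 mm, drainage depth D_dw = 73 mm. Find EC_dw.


EC_dw = EC_iw * D_iw / D_dw
EC_dw = 4 * 244 / 73
EC_dw = 976 / 73

13.3699 dS/m


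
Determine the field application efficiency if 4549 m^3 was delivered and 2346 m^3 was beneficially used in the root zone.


Ea = V_root / V_field * 100 = 2346 / 4549 * 100 = 51.5718%

51.5718 %


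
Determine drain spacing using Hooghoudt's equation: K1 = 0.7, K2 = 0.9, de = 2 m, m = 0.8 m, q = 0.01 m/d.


S^2 = 8*K2*de*m/q + 4*K1*m^2/q
S^2 = 8*0.9*2*0.8/0.01 + 4*0.7*0.8^2/0.01
S = sqrt(1331.2000)

36.4856 m


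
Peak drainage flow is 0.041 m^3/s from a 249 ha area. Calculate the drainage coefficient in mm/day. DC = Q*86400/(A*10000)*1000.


DC = Q * 86400 / (A * 10000) * 1000
DC = 0.041 * 86400 / (249 * 10000) * 1000
DC = 3542400.0000 / 2490000

1.4227 mm/day


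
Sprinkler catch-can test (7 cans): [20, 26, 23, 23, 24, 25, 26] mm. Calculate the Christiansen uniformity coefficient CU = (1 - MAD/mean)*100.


mean = 23.857143 mm
MAD = 1.591837 mm
CU = (1 - 1.591837/23.857143)*100

93.3276 %


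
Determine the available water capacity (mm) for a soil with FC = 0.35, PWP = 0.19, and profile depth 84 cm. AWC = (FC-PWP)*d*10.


AWC = (FC - PWP) * d * 10
AWC = (0.35 - 0.19) * 84 * 10
AWC = 0.1600 * 84 * 10

134.4000 mm


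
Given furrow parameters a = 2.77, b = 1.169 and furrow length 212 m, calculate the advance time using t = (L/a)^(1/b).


t = (L/a)^(1/b)
t = (212/2.77)^(1/1.169)
t = 76.534296^(1/1.169)

40.8800 min


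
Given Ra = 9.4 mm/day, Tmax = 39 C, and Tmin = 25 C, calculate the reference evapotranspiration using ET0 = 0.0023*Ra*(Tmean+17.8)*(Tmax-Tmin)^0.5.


Tmean = (Tmax + Tmin)/2 = (39 + 25)/2 = 32.0
ET0 = 0.0023 * 9.4 * (32.0 + 17.8) * sqrt(39 - 25)
ET0 = 0.0023 * 9.4 * 49.8 * 3.741657

4.0286 mm/day


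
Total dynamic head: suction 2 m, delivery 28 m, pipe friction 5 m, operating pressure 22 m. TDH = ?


TDH = Hs + Hd + hf + Hp = 2 + 28 + 5 + 22 = 57

57 m


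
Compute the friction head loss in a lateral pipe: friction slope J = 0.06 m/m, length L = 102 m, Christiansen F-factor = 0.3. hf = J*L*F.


hf = J * L * F = 0.06 * 102 * 0.3 = 1.8360 m

1.8360 m


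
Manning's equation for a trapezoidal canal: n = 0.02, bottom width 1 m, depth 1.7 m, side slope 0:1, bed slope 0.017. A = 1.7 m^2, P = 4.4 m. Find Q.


R = A/P = 1.7/4.4 = 0.386364
Q = (1/0.02) * 1.7 * 0.386364^(2/3) * 0.017^0.5

5.8791 m^3/s


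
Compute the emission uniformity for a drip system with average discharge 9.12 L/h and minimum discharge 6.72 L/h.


EU = (q_min/q_avg)*100 = (6.72/9.12)*100 = 73.6842%

73.6842 %


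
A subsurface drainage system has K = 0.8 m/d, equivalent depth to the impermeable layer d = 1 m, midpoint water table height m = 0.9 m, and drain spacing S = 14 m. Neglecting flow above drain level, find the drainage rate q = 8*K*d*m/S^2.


q = 8*K*d*m/S^2
q = 8*0.8*1*0.9/14^2
q = 5.7600 / 196

0.0294 m/d


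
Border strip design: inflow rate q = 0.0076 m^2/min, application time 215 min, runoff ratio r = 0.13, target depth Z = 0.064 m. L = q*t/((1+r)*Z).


L = q*t/((1+r)*Z)
L = 0.0076*215/((1+0.13)*0.064)
L = 1.634/0.07232

22.5940 m


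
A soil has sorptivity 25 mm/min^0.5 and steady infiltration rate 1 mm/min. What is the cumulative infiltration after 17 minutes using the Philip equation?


F = S*sqrt(t) + A*t
F = 25*sqrt(17) + 1*17
F = 25*4.123106 + 17

120.0777 mm


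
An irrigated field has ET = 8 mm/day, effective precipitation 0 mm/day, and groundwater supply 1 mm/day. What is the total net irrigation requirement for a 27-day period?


Daily deficit = ET - Pe - GW = 8 - 0 - 1 = 7 mm/day
NIR = 7 * 27 = 189 mm

189.0000 mm


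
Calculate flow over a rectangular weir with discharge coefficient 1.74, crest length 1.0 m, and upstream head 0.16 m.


Q = C * L * H^(3/2) = 1.74 * 1.0 * 0.16^1.5 = 1.74 * 1.0 * 0.064000

0.1114 m^3/s


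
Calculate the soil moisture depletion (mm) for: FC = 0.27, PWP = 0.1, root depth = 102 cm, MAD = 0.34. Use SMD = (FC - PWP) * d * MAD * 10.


SMD = (FC - PWP) * d * MAD * 10
SMD = (0.27 - 0.1) * 102 * 0.34 * 10
SMD = 0.1700 * 102 * 0.34 * 10

58.9560 mm


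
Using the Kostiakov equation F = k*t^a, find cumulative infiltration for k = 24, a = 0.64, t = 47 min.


F = k * t^a = 24 * 47^0.64
F = 24 * 11.752835

282.0680 mm


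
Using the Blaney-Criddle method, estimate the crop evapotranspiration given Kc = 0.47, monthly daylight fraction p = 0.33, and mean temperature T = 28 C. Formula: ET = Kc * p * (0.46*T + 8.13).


ET = Kc * p * (0.46*T + 8.13)
ET = 0.47 * 0.33 * (0.46*28 + 8.13)
ET = 0.47 * 0.33 * 21.0100

3.2587 mm/day


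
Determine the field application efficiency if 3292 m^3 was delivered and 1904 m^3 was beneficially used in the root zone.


Ea = V_root / V_field * 100 = 1904 / 3292 * 100 = 57.8372%

57.8372 %


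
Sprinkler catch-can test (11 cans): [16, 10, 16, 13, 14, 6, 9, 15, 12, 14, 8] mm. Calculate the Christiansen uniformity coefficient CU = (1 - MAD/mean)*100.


mean = 12.090909 mm
MAD = 2.809917 mm
CU = (1 - 2.809917/12.090909)*100

76.7601 %


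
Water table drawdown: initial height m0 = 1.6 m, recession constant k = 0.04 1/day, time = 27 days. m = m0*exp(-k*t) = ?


m = m0 * exp(-k*t)
m = 1.6 * exp(-0.04 * 27)
m = 1.6 * exp(-1.0800)

0.5434 m


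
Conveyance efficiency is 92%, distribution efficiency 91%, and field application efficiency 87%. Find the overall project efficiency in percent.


Ec = 0.92, Eb = 0.91, Ea = 0.87
E = 0.92 * 0.91 * 0.87 * 100 = 72.8364%

72.8364 %


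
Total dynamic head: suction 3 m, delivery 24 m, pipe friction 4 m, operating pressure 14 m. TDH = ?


TDH = Hs + Hd + hf + Hp = 3 + 24 + 4 + 14 = 45

45 m


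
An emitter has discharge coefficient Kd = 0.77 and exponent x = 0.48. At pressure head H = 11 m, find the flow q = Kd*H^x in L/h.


q = Kd * H^x = 0.77 * 11^0.48 = 0.77 * 3.161320

2.4342 L/h


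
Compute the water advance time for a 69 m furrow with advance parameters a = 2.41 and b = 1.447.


t = (L/a)^(1/b)
t = (69/2.41)^(1/1.447)
t = 28.630705^(1/1.447)

10.1577 min


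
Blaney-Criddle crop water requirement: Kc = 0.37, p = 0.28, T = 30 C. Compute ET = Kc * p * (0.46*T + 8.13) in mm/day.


ET = Kc * p * (0.46*T + 8.13)
ET = 0.37 * 0.28 * (0.46*30 + 8.13)
ET = 0.37 * 0.28 * 21.9300

2.2719 mm/day


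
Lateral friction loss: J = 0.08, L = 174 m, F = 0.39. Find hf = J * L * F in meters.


hf = J * L * F = 0.08 * 174 * 0.39 = 5.4288 m

5.4288 m


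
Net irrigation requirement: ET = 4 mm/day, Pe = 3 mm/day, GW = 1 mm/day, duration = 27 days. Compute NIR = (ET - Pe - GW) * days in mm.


Daily deficit = ET - Pe - GW = 4 - 3 - 1 = 0 mm/day
NIR = 0 * 27 = 0 mm

0 mm


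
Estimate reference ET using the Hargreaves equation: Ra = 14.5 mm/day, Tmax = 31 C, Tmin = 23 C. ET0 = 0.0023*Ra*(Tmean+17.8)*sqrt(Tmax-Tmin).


Tmean = (Tmax + Tmin)/2 = (31 + 23)/2 = 27.0
ET0 = 0.0023 * 14.5 * (27.0 + 17.8) * sqrt(31 - 23)
ET0 = 0.0023 * 14.5 * 44.8 * 2.828427

4.2259 mm/day


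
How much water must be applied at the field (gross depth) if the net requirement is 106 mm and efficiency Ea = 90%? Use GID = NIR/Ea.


Ea = 90% = 0.9
GID = NIR / Ea = 106 / 0.9 = 117.7778 mm

117.7778 mm


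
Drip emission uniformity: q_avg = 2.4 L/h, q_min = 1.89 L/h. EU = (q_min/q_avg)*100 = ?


EU = (q_min/q_avg)*100 = (1.89/2.4)*100 = 78.7500%

78.7500 %


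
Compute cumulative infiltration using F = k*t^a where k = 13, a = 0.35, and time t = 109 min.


F = k * t^a = 13 * 109^0.35
F = 13 * 5.165344

67.1495 mm


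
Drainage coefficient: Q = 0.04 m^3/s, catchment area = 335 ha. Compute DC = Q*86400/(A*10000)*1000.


DC = Q * 86400 / (A * 10000) * 1000
DC = 0.04 * 86400 / (335 * 10000) * 1000
DC = 3456000.0000 / 3350000

1.0316 mm/day


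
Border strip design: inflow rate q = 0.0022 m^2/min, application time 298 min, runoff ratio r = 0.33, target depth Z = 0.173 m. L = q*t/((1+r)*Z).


L = q*t/((1+r)*Z)
L = 0.0022*298/((1+0.33)*0.173)
L = 0.6556/0.23009

2.8493 m


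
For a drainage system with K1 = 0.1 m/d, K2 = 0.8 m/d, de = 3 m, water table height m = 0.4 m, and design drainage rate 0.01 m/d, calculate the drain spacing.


S^2 = 8*K2*de*m/q + 4*K1*m^2/q
S^2 = 8*0.8*3*0.4/0.01 + 4*0.1*0.4^2/0.01
S = sqrt(774.4000)

27.8280 m


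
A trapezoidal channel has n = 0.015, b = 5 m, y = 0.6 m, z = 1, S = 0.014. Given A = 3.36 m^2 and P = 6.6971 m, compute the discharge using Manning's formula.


R = A/P = 3.36/6.6971 = 0.501710
Q = (1/0.015) * 3.36 * 0.501710^(2/3) * 0.014^0.5

16.7345 m^3/s


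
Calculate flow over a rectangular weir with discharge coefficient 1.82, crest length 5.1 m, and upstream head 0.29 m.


Q = C * L * H^(3/2) = 1.82 * 5.1 * 0.29^1.5 = 1.82 * 5.1 * 0.156170

1.4496 m^3/s


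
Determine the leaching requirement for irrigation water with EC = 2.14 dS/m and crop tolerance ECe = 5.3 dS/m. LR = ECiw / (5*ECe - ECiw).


LR = ECiw / (5*ECe - ECiw)
LR = 2.14 / (5*5.3 - 2.14)
LR = 2.14 / 24.3600

0.0878


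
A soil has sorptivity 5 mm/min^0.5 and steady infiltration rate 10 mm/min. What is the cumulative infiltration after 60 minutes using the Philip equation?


F = S*sqrt(t) + A*t
F = 5*sqrt(60) + 10*60
F = 5*7.745967 + 600

638.7298 mm


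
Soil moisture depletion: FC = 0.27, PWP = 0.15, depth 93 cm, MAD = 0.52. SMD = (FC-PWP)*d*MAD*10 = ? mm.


SMD = (FC - PWP) * d * MAD * 10
SMD = (0.27 - 0.15) * 93 * 0.52 * 10
SMD = 0.1200 * 93 * 0.52 * 10

58.0320 mm


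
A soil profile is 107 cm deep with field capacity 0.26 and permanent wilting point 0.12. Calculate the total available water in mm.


AWC = (FC - PWP) * d * 10
AWC = (0.26 - 0.12) * 107 * 10
AWC = 0.1400 * 107 * 10

149.8000 mm


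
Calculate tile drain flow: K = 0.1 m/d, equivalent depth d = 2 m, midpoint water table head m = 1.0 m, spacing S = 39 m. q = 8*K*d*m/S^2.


q = 8*K*d*m/S^2
q = 8*0.1*2*1.0/39^2
q = 1.6000 / 1521

0.0011 m/d


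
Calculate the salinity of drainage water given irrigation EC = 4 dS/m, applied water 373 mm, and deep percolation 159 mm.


EC_dw = EC_iw * D_iw / D_dw
EC_dw = 4 * 373 / 159
EC_dw = 1492 / 159

9.3836 dS/m


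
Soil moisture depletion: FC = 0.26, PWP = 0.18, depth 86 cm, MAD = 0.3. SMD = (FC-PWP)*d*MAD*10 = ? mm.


SMD = (FC - PWP) * d * MAD * 10
SMD = (0.26 - 0.18) * 86 * 0.3 * 10
SMD = 0.0800 * 86 * 0.3 * 10

20.6400 mm


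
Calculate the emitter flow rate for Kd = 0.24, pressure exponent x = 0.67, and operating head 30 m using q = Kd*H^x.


q = Kd * H^x = 0.24 * 30^0.67 = 0.24 * 9.764977

2.3436 L/h


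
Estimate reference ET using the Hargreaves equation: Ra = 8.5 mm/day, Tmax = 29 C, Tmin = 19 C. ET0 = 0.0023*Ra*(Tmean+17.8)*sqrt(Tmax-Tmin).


Tmean = (Tmax + Tmin)/2 = (29 + 19)/2 = 24.0
ET0 = 0.0023 * 8.5 * (24.0 + 17.8) * sqrt(29 - 19)
ET0 = 0.0023 * 8.5 * 41.8 * 3.162278

2.5842 mm/day


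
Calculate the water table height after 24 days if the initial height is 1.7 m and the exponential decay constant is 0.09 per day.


m = m0 * exp(-k*t)
m = 1.7 * exp(-0.09 * 24)
m = 1.7 * exp(-2.1600)

0.1961 m


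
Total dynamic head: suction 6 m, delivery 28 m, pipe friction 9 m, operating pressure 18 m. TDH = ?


TDH = Hs + Hd + hf + Hp = 6 + 28 + 9 + 18 = 61

61 m


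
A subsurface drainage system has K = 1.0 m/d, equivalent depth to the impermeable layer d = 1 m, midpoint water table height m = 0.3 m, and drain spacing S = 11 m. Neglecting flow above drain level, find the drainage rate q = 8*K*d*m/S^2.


q = 8*K*d*m/S^2
q = 8*1.0*1*0.3/11^2
q = 2.4000 / 121

0.0198 m/d


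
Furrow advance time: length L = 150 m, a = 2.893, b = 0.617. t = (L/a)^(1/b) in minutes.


t = (L/a)^(1/b)
t = (150/2.893)^(1/0.617)
t = 51.849291^(1/0.617)

601.3977 min


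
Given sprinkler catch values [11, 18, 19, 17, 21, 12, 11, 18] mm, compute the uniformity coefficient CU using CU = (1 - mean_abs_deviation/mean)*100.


mean = 15.875000 mm
MAD = 3.406250 mm
CU = (1 - 3.406250/15.875000)*100

78.5433 %


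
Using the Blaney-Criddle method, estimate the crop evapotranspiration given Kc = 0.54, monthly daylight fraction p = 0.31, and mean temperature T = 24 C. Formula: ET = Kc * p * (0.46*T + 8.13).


ET = Kc * p * (0.46*T + 8.13)
ET = 0.54 * 0.31 * (0.46*24 + 8.13)
ET = 0.54 * 0.31 * 19.1700

3.2091 mm/day


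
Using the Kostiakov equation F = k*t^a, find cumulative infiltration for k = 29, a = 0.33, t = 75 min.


F = k * t^a = 29 * 75^0.33
F = 29 * 4.156906

120.5503 mm


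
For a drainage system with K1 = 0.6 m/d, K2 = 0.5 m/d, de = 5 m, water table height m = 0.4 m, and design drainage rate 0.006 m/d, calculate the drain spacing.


S^2 = 8*K2*de*m/q + 4*K1*m^2/q
S^2 = 8*0.5*5*0.4/0.006 + 4*0.6*0.4^2/0.006
S = sqrt(1397.3333)

37.3809 m


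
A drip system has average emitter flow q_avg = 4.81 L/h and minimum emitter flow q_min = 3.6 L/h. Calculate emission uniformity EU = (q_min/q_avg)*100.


EU = (q_min/q_avg)*100 = (3.6/4.81)*100 = 74.8441%

74.8441 %


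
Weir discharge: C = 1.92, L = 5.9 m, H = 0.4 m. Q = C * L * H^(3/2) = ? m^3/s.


Q = C * L * H^(3/2) = 1.92 * 5.9 * 0.4^1.5 = 1.92 * 5.9 * 0.252982

2.8658 m^3/s


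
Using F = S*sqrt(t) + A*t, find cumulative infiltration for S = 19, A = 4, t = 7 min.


F = S*sqrt(t) + A*t
F = 19*sqrt(7) + 4*7
F = 19*2.645751 + 28

78.2693 mm


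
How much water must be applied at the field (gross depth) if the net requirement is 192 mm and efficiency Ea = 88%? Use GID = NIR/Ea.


Ea = 88% = 0.88
GID = NIR / Ea = 192 / 0.88 = 218.1818 mm

218.1818 mm


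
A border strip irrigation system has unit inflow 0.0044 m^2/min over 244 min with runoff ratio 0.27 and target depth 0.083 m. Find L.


L = q*t/((1+r)*Z)
L = 0.0044*244/((1+0.27)*0.083)
L = 1.0736/0.10541

10.1850 m


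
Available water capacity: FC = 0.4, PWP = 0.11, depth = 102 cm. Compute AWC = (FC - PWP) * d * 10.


AWC = (FC - PWP) * d * 10
AWC = (0.4 - 0.11) * 102 * 10
AWC = 0.2900 * 102 * 10

295.8000 mm


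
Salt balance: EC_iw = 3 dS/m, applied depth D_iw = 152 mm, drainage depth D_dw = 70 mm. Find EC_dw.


EC_dw = EC_iw * D_iw / D_dw
EC_dw = 3 * 152 / 70
EC_dw = 456 / 70

6.5143 dS/m


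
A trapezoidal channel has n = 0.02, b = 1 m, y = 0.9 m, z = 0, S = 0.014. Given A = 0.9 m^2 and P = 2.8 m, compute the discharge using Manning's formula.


R = A/P = 0.9/2.8 = 0.321429
Q = (1/0.02) * 0.9 * 0.321429^(2/3) * 0.014^0.5

2.4984 m^3/s


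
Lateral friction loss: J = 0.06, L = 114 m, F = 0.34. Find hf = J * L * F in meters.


hf = J * L * F = 0.06 * 114 * 0.34 = 2.3256 m

2.3256 m


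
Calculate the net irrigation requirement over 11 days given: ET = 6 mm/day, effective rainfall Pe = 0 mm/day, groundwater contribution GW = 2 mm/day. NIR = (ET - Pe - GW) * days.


Daily deficit = ET - Pe - GW = 6 - 0 - 2 = 4 mm/day
NIR = 4 * 11 = 44 mm

44.0000 mm


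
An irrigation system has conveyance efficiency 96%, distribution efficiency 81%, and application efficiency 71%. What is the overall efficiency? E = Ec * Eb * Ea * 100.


Ec = 0.96, Eb = 0.81, Ea = 0.71
E = 0.96 * 0.81 * 0.71 * 100 = 55.2096%

55.2096 %


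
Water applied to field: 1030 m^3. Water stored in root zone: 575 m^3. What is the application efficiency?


Ea = V_root / V_field * 100 = 575 / 1030 * 100 = 55.8252%

55.8252 %


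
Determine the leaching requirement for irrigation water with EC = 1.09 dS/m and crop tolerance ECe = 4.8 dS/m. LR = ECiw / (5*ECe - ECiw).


LR = ECiw / (5*ECe - ECiw)
LR = 1.09 / (5*4.8 - 1.09)
LR = 1.09 / 22.9100

0.0476


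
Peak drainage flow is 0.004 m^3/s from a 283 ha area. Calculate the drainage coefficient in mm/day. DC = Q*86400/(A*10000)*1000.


DC = Q * 86400 / (A * 10000) * 1000
DC = 0.004 * 86400 / (283 * 10000) * 1000
DC = 345600.0000 / 2830000

0.1221 mm/day


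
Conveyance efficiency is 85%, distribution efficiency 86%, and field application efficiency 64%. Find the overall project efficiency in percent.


Ec = 0.85, Eb = 0.86, Ea = 0.64
E = 0.85 * 0.86 * 0.64 * 100 = 46.7840%

46.7840 %


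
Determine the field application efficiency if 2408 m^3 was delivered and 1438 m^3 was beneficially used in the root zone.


Ea = V_root / V_field * 100 = 1438 / 2408 * 100 = 59.7176%

59.7176 %


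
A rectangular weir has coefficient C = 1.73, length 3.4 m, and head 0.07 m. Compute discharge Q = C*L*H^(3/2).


Q = C * L * H^(3/2) = 1.73 * 3.4 * 0.07^1.5 = 1.73 * 3.4 * 0.018520

0.1089 m^3/s


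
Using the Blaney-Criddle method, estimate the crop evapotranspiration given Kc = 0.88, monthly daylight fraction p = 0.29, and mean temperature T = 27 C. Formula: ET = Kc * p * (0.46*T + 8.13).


ET = Kc * p * (0.46*T + 8.13)
ET = 0.88 * 0.29 * (0.46*27 + 8.13)
ET = 0.88 * 0.29 * 20.5500

5.2444 mm/day


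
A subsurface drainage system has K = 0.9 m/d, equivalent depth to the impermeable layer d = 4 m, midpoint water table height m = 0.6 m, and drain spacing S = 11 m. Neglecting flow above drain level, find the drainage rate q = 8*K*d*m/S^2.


q = 8*K*d*m/S^2
q = 8*0.9*4*0.6/11^2
q = 17.2800 / 121

0.1428 m/d


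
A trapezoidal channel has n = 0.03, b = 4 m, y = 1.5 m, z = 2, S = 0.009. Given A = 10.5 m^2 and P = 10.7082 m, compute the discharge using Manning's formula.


R = A/P = 10.5/10.7082 = 0.980557
Q = (1/0.03) * 10.5 * 0.980557^(2/3) * 0.009^0.5

32.7721 m^3/s


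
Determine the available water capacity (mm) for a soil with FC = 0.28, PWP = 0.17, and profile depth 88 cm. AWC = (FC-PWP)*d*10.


AWC = (FC - PWP) * d * 10
AWC = (0.28 - 0.17) * 88 * 10
AWC = 0.1100 * 88 * 10

96.8000 mm


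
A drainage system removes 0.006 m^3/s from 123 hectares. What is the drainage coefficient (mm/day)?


DC = Q * 86400 / (A * 10000) * 1000
DC = 0.006 * 86400 / (123 * 10000) * 1000
DC = 518400.0000 / 1230000

0.4215 mm/day


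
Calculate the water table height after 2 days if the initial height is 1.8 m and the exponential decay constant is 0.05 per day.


m = m0 * exp(-k*t)
m = 1.8 * exp(-0.05 * 2)
m = 1.8 * exp(-0.1000)

1.6287 m


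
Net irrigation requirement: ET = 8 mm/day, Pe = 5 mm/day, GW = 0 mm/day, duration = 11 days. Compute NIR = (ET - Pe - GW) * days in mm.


Daily deficit = ET - Pe - GW = 8 - 5 - 0 = 3 mm/day
NIR = 3 * 11 = 33 mm

33.0000 mm


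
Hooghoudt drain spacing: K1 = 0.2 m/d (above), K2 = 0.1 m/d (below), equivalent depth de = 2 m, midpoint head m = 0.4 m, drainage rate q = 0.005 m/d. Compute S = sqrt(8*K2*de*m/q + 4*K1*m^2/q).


S^2 = 8*K2*de*m/q + 4*K1*m^2/q
S^2 = 8*0.1*2*0.4/0.005 + 4*0.2*0.4^2/0.005
S = sqrt(153.6000)

12.3935 m


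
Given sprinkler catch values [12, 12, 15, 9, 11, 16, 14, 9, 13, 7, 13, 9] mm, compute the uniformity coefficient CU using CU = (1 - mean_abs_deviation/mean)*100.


mean = 11.666667 mm
MAD = 2.222222 mm
CU = (1 - 2.222222/11.666667)*100

80.9524 %


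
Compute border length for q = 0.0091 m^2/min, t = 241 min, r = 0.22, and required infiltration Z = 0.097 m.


L = q*t/((1+r)*Z)
L = 0.0091*241/((1+0.22)*0.097)
L = 2.1931/0.11834

18.5322 m


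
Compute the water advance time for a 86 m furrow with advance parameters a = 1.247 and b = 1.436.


t = (L/a)^(1/b)
t = (86/1.247)^(1/1.436)
t = 68.965517^(1/1.436)

19.0715 min


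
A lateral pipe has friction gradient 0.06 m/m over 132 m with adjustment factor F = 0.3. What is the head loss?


hf = J * L * F = 0.06 * 132 * 0.3 = 2.3760 m

2.3760 m


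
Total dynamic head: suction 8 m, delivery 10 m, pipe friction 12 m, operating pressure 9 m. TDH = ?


TDH = Hs + Hd + hf + Hp = 8 + 10 + 12 + 9 = 39

39 m


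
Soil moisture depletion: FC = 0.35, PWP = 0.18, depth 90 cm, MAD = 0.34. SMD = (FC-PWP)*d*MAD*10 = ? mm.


SMD = (FC - PWP) * d * MAD * 10
SMD = (0.35 - 0.18) * 90 * 0.34 * 10
SMD = 0.1700 * 90 * 0.34 * 10

52.0200 mm


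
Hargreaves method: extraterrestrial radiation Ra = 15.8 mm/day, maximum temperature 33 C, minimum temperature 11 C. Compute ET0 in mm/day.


Tmean = (Tmax + Tmin)/2 = (33 + 11)/2 = 22.0
ET0 = 0.0023 * 15.8 * (22.0 + 17.8) * sqrt(33 - 11)
ET0 = 0.0023 * 15.8 * 39.8 * 4.690416

6.7839 mm/day


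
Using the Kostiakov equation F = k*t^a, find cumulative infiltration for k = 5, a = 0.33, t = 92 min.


F = k * t^a = 5 * 92^0.33
F = 5 * 4.446824

22.2341 mm


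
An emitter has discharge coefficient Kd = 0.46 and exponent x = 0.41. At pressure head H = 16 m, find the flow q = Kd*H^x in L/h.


q = Kd * H^x = 0.46 * 16^0.41 = 0.46 * 3.116658

1.4337 L/h


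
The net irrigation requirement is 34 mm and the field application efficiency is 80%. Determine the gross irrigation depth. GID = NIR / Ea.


Ea = 80% = 0.8
GID = NIR / Ea = 34 / 0.8 = 42.5000 mm

42.5000 mm


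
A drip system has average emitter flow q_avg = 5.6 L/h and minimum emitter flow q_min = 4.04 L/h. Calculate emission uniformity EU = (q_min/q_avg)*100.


EU = (q_min/q_avg)*100 = (4.04/5.6)*100 = 72.1429%

72.1429 %


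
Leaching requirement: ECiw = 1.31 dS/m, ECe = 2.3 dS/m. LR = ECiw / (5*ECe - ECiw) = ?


LR = ECiw / (5*ECe - ECiw)
LR = 1.31 / (5*2.3 - 1.31)
LR = 1.31 / 10.1900

0.1286


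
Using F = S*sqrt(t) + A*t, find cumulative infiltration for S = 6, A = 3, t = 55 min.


F = S*sqrt(t) + A*t
F = 6*sqrt(55) + 3*55
F = 6*7.416198 + 165

209.4972 mm


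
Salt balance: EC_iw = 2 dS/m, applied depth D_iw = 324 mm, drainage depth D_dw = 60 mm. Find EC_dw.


EC_dw = EC_iw * D_iw / D_dw
EC_dw = 2 * 324 / 60
EC_dw = 648 / 60

10.8000 dS/m


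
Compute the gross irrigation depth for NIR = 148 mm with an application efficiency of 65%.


Ea = 65% = 0.65
GID = NIR / Ea = 148 / 0.65 = 227.6923 mm

227.6923 mm


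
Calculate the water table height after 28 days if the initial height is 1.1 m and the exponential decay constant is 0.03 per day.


m = m0 * exp(-k*t)
m = 1.1 * exp(-0.03 * 28)
m = 1.1 * exp(-0.8400)

0.4749 m


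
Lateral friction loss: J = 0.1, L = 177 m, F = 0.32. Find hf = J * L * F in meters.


hf = J * L * F = 0.1 * 177 * 0.32 = 5.6640 m

5.6640 m


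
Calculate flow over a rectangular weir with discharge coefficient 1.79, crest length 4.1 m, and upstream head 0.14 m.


Q = C * L * H^(3/2) = 1.79 * 4.1 * 0.14^1.5 = 1.79 * 4.1 * 0.052383

0.3844 m^3/s


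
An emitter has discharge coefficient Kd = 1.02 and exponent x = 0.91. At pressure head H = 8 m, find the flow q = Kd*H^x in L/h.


q = Kd * H^x = 1.02 * 8^0.91 = 1.02 * 6.634556

6.7672 L/h


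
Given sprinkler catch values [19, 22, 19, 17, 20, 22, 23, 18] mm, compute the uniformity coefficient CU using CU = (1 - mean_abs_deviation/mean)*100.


mean = 20.000000 mm
MAD = 1.750000 mm
CU = (1 - 1.750000/20.000000)*100

91.2500 %


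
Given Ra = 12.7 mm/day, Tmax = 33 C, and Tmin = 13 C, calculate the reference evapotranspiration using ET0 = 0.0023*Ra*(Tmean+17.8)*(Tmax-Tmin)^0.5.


Tmean = (Tmax + Tmin)/2 = (33 + 13)/2 = 23.0
ET0 = 0.0023 * 12.7 * (23.0 + 17.8) * sqrt(33 - 13)
ET0 = 0.0023 * 12.7 * 40.8 * 4.472136

5.3297 mm/day


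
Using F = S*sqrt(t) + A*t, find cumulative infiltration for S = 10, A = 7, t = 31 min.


F = S*sqrt(t) + A*t
F = 10*sqrt(31) + 7*31
F = 10*5.567764 + 217

272.6776 mm


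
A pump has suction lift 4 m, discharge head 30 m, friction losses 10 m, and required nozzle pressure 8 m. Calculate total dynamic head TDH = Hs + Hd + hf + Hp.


TDH = Hs + Hd + hf + Hp = 4 + 30 + 10 + 8 = 52

52 m


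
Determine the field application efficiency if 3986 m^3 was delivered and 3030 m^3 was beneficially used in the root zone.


Ea = V_root / V_field * 100 = 3030 / 3986 * 100 = 76.0161%

76.0161 %


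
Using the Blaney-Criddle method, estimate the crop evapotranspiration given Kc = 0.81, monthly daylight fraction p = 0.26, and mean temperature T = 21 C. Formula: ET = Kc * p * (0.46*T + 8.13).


ET = Kc * p * (0.46*T + 8.13)
ET = 0.81 * 0.26 * (0.46*21 + 8.13)
ET = 0.81 * 0.26 * 17.7900

3.7466 mm/day


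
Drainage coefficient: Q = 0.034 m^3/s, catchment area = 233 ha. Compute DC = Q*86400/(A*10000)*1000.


DC = Q * 86400 / (A * 10000) * 1000
DC = 0.034 * 86400 / (233 * 10000) * 1000
DC = 2937600.0000 / 2330000

1.2608 mm/day


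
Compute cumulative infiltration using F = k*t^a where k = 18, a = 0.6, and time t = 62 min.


F = k * t^a = 18 * 62^0.6
F = 18 * 11.896933

214.1448 mm


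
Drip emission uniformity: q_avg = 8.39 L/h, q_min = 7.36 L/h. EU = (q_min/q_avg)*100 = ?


EU = (q_min/q_avg)*100 = (7.36/8.39)*100 = 87.7235%

87.7235 %


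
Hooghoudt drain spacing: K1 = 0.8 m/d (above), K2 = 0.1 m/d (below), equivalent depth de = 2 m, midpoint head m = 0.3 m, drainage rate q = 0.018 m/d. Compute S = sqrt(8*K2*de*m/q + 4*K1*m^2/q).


S^2 = 8*K2*de*m/q + 4*K1*m^2/q
S^2 = 8*0.1*2*0.3/0.018 + 4*0.8*0.3^2/0.018
S = sqrt(42.6667)

6.5320 m


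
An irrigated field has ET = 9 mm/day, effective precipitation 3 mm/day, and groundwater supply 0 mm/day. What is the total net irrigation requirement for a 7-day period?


Daily deficit = ET - Pe - GW = 9 - 3 - 0 = 6 mm/day
NIR = 6 * 7 = 42 mm

42.0000 mm


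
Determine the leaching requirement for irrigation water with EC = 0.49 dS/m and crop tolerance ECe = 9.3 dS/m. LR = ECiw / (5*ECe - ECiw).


LR = ECiw / (5*ECe - ECiw)
LR = 0.49 / (5*9.3 - 0.49)
LR = 0.49 / 46.0100

0.0106


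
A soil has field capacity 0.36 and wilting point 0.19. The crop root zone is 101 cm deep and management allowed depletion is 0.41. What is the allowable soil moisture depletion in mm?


SMD = (FC - PWP) * d * MAD * 10
SMD = (0.36 - 0.19) * 101 * 0.41 * 10
SMD = 0.1700 * 101 * 0.41 * 10

70.3970 mm


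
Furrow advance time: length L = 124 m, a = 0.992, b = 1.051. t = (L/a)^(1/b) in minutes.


t = (L/a)^(1/b)
t = (124/0.992)^(1/1.051)
t = 125.000000^(1/1.051)

98.8911 min


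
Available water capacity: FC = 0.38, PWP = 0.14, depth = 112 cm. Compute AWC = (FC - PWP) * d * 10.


AWC = (FC - PWP) * d * 10
AWC = (0.38 - 0.14) * 112 * 10
AWC = 0.2400 * 112 * 10

268.8000 mm


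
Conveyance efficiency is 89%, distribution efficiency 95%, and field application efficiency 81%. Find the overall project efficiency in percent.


Ec = 0.89, Eb = 0.95, Ea = 0.81
E = 0.89 * 0.95 * 0.81 * 100 = 68.4855%

68.4855 %


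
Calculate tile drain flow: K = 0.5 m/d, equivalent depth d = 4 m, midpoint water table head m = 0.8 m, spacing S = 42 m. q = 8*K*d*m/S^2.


q = 8*K*d*m/S^2
q = 8*0.5*4*0.8/42^2
q = 12.8000 / 1764

0.0073 m/d


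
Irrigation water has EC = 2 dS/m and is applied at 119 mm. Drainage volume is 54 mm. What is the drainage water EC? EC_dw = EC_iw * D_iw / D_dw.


EC_dw = EC_iw * D_iw / D_dw
EC_dw = 2 * 119 / 54
EC_dw = 238 / 54

4.4074 dS/m


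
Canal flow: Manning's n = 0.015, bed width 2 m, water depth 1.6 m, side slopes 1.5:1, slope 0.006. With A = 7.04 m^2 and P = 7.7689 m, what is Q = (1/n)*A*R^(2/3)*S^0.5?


R = A/P = 7.04/7.7689 = 0.906177
Q = (1/0.015) * 7.04 * 0.906177^(2/3) * 0.006^0.5

34.0434 m^3/s


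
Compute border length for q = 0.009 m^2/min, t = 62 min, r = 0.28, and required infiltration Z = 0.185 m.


L = q*t/((1+r)*Z)
L = 0.009*62/((1+0.28)*0.185)
L = 0.558/0.2368

2.3564 m


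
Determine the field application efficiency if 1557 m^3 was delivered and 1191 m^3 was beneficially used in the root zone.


Ea = V_root / V_field * 100 = 1191 / 1557 * 100 = 76.4933%

76.4933 %


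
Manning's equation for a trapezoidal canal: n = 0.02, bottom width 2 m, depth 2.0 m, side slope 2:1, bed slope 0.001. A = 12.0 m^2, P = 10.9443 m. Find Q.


R = A/P = 12.0/10.9443 = 1.096461
Q = (1/0.02) * 12.0 * 1.096461^(2/3) * 0.001^0.5

20.1750 m^3/s


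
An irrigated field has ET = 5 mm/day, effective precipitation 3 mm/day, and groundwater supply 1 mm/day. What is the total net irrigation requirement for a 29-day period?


Daily deficit = ET - Pe - GW = 5 - 3 - 1 = 1 mm/day
NIR = 1 * 29 = 29 mm

29.0000 mm


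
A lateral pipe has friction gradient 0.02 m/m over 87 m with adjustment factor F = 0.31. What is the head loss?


hf = J * L * F = 0.02 * 87 * 0.31 = 0.5394 m

0.5394 m


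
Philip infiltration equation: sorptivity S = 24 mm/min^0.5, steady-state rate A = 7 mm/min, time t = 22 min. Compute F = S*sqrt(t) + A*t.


F = S*sqrt(t) + A*t
F = 24*sqrt(22) + 7*22
F = 24*4.690416 + 154

266.5700 mm


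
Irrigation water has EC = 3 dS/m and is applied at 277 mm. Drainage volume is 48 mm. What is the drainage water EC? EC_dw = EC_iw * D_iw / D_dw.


EC_dw = EC_iw * D_iw / D_dw
EC_dw = 3 * 277 / 48
EC_dw = 831 / 48

17.3125 dS/m


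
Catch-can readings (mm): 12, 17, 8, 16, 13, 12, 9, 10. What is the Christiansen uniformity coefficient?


mean = 12.125000 mm
MAD = 2.406250 mm
CU = (1 - 2.406250/12.125000)*100

80.1546 %


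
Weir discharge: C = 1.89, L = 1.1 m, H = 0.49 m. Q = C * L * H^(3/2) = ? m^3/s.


Q = C * L * H^(3/2) = 1.89 * 1.1 * 0.49^1.5 = 1.89 * 1.1 * 0.343000

0.7131 m^3/s


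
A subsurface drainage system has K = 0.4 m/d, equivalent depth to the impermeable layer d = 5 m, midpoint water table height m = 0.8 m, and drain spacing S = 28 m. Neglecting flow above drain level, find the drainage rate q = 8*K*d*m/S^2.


q = 8*K*d*m/S^2
q = 8*0.4*5*0.8/28^2
q = 12.8000 / 784

0.0163 m/d


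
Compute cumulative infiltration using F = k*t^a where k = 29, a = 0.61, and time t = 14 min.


F = k * t^a = 29 * 14^0.61
F = 29 * 5.001936

145.0561 mm


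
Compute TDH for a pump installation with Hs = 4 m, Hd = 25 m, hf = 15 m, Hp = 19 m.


TDH = Hs + Hd + hf + Hp = 4 + 25 + 15 + 19 = 63

63 m


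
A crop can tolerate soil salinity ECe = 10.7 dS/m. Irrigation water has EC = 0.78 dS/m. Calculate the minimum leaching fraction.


LR = ECiw / (5*ECe - ECiw)
LR = 0.78 / (5*10.7 - 0.78)
LR = 0.78 / 52.7200

0.0148


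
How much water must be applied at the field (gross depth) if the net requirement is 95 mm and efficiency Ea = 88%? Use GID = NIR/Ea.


Ea = 88% = 0.88
GID = NIR / Ea = 95 / 0.88 = 107.9545 mm

107.9545 mm


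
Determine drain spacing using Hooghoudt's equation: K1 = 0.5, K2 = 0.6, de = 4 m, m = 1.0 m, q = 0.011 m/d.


S^2 = 8*K2*de*m/q + 4*K1*m^2/q
S^2 = 8*0.6*4*1.0/0.011 + 4*0.5*1.0^2/0.011
S = sqrt(1927.2727)

43.9007 m


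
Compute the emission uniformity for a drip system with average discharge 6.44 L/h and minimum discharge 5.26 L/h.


EU = (q_min/q_avg)*100 = (5.26/6.44)*100 = 81.6770%

81.6770 %


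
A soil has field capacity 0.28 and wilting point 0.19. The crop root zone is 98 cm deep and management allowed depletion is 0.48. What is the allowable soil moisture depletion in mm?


SMD = (FC - PWP) * d * MAD * 10
SMD = (0.28 - 0.19) * 98 * 0.48 * 10
SMD = 0.0900 * 98 * 0.48 * 10

42.3360 mm


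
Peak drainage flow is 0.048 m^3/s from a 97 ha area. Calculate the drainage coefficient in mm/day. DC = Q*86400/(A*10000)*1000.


DC = Q * 86400 / (A * 10000) * 1000
DC = 0.048 * 86400 / (97 * 10000) * 1000
DC = 4147200.0000 / 970000

4.2755 mm/day


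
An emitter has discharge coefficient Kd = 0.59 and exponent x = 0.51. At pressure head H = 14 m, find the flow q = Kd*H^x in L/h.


q = Kd * H^x = 0.59 * 14^0.51 = 0.59 * 3.841716

2.2666 L/h


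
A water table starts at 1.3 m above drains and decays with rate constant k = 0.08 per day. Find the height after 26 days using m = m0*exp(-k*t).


m = m0 * exp(-k*t)
m = 1.3 * exp(-0.08 * 26)
m = 1.3 * exp(-2.0800)

0.1624 m


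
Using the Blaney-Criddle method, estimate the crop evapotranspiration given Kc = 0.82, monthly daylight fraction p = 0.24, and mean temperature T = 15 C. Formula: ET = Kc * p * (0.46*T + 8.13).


ET = Kc * p * (0.46*T + 8.13)
ET = 0.82 * 0.24 * (0.46*15 + 8.13)
ET = 0.82 * 0.24 * 15.0300

2.9579 mm/day


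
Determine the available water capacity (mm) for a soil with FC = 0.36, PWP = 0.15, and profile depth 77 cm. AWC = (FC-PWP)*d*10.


AWC = (FC - PWP) * d * 10
AWC = (0.36 - 0.15) * 77 * 10
AWC = 0.2100 * 77 * 10

161.7000 mm


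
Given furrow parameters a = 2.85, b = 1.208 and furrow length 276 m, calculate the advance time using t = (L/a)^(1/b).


t = (L/a)^(1/b)
t = (276/2.85)^(1/1.208)
t = 96.842105^(1/1.208)

44.0649 min


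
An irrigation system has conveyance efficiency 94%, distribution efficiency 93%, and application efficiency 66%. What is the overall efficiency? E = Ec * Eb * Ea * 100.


Ec = 0.94, Eb = 0.93, Ea = 0.66
E = 0.94 * 0.93 * 0.66 * 100 = 57.6972%

57.6972 %


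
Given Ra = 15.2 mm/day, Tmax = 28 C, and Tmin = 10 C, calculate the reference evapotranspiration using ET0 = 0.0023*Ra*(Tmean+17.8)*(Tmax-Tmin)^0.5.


Tmean = (Tmax + Tmin)/2 = (28 + 10)/2 = 19.0
ET0 = 0.0023 * 15.2 * (19.0 + 17.8) * sqrt(28 - 10)
ET0 = 0.0023 * 15.2 * 36.8 * 4.242641

5.4583 mm/day


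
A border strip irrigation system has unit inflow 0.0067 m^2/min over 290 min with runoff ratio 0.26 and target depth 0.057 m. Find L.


L = q*t/((1+r)*Z)
L = 0.0067*290/((1+0.26)*0.057)
L = 1.943/0.07182

27.0537 m


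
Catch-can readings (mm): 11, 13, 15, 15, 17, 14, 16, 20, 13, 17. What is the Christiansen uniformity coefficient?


mean = 15.100000 mm
MAD = 1.920000 mm
CU = (1 - 1.920000/15.100000)*100

87.2848 %


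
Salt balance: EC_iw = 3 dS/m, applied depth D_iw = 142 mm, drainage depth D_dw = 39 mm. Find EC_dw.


EC_dw = EC_iw * D_iw / D_dw
EC_dw = 3 * 142 / 39
EC_dw = 426 / 39

10.9231 dS/m


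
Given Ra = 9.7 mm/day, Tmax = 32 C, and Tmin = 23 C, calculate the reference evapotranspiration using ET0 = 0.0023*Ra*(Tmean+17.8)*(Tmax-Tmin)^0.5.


Tmean = (Tmax + Tmin)/2 = (32 + 23)/2 = 27.5
ET0 = 0.0023 * 9.7 * (27.5 + 17.8) * sqrt(32 - 23)
ET0 = 0.0023 * 9.7 * 45.3 * 3.000000

3.0319 mm/day


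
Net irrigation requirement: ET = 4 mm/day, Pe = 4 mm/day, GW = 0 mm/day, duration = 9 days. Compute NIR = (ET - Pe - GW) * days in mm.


Daily deficit = ET - Pe - GW = 4 - 4 - 0 = 0 mm/day
NIR = 0 * 9 = 0 mm

0 mm


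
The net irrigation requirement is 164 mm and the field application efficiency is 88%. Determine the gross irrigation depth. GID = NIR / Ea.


Ea = 88% = 0.88
GID = NIR / Ea = 164 / 0.88 = 186.3636 mm

186.3636 mm


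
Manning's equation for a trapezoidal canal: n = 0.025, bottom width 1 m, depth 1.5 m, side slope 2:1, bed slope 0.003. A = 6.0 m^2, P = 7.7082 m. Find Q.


R = A/P = 6.0/7.7082 = 0.778392
Q = (1/0.025) * 6.0 * 0.778392^(2/3) * 0.003^0.5

11.1234 m^3/s


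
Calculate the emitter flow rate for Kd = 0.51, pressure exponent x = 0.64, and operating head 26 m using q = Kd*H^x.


q = Kd * H^x = 0.51 * 26^0.64 = 0.51 * 8.046054

4.1035 L/h


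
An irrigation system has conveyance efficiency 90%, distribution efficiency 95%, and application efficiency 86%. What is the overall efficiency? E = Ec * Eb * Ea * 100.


Ec = 0.9, Eb = 0.95, Ea = 0.86
E = 0.9 * 0.95 * 0.86 * 100 = 73.5300%

73.5300 %


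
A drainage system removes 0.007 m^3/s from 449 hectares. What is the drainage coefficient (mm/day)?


DC = Q * 86400 / (A * 10000) * 1000
DC = 0.007 * 86400 / (449 * 10000) * 1000
DC = 604800.0000 / 4490000

0.1347 mm/day


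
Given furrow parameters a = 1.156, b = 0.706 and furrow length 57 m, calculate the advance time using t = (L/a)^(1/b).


t = (L/a)^(1/b)
t = (57/1.156)^(1/0.706)
t = 49.307958^(1/0.706)

249.9767 min


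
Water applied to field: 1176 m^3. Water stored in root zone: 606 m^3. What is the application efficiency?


Ea = V_root / V_field * 100 = 606 / 1176 * 100 = 51.5306%

51.5306 %


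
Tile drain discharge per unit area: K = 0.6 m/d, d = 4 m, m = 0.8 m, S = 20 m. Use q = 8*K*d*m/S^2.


q = 8*K*d*m/S^2
q = 8*0.6*4*0.8/20^2
q = 15.3600 / 400

0.0384 m/d


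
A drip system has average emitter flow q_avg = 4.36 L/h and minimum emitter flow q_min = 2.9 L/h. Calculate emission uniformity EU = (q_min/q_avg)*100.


EU = (q_min/q_avg)*100 = (2.9/4.36)*100 = 66.5138%

66.5138 %


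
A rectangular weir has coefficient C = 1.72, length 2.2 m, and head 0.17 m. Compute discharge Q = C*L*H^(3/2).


Q = C * L * H^(3/2) = 1.72 * 2.2 * 0.17^1.5 = 1.72 * 2.2 * 0.070093

0.2652 m^3/s
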